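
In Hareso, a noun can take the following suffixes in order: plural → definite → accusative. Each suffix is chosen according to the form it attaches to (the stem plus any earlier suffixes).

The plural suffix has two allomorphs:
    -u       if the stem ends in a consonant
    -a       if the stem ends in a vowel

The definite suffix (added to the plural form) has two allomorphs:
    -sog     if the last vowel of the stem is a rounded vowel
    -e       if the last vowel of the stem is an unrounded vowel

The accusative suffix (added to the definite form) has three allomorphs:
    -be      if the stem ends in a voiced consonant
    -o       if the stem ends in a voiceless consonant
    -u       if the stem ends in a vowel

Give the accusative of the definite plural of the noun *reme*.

remeaeu

*reme* — final sound /e/ (a vowel) → -a → *remea*.
The last vowel of the plural form *remea* is /a/, which is an unrounded vowel, so the definite suffix is -e, giving *remeae*.
The final sound of the definite form *remeae* is /e/, which is a vowel, so the accusative suffix is -u, giving *remeaeu*.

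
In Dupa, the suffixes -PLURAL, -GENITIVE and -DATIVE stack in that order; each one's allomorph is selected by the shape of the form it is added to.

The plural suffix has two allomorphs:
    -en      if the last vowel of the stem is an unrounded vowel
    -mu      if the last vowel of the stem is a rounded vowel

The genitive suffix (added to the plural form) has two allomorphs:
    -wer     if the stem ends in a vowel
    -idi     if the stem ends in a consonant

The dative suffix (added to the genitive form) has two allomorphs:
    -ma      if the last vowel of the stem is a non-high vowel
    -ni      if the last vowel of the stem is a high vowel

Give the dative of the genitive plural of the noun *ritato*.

*ritato*: last vowel = /o/, a rounded vowel → -mu → *ritatomu*.
The plural form *ritatomu* — final sound /u/ (a vowel) → -wer → *ritatomuwer*.
The last vowel of the genitive form *ritatomuwer* is /e/, which is a non-high vowel, so the dative suffix is -ma, giving *ritatomuwerma*.

ritatomuwerma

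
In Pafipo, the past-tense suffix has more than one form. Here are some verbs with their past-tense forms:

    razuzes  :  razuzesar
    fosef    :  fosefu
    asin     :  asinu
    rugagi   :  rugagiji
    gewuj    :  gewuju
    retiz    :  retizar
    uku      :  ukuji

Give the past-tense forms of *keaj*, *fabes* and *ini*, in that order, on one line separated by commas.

keaju, fabesar, iniji

The alternation tracks the final sound of the stem — -ar when the stem ends in a sibilant (*razuzes*, *retiz*); -u when the stem ends in a non-sibilant consonant (*fosef*, *asin*, *gewuj*); -ji when the stem ends in a vowel (*rugagi*, *uku*).
The final sound of *keaj* is /j/, which is a non-sibilant consonant, so the suffix is -u, giving *keaju*.
Since the final sound of *fabes* is /s/ (a sibilant), it takes -ar, giving *fabesar*.
Since the final sound of *ini* is /i/ (a vowel), it takes -ji, giving *iniji*.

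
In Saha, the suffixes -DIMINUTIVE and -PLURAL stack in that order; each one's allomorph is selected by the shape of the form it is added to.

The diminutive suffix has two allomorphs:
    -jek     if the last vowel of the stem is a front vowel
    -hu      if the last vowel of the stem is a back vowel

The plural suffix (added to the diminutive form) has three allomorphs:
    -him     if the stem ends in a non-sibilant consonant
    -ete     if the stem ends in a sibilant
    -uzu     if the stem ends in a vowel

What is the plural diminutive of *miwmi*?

The last vowel of *miwmi* is /i/, which is a front vowel, so the diminutive suffix is -jek, giving *miwmijek*.
The diminutive form *miwmijek*: final sound = /k/, a non-sibilant consonant → -him → *miwmijekhim*.

miwmijekhim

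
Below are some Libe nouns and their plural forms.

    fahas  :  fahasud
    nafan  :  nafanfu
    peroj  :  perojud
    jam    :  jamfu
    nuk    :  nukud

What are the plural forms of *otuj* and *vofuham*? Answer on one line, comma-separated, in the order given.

otujud, vofuhamfu

Looking at the final consonant of each stem: -fu when the stem ends in a nasal (*nafan*, *jam*); -ud when the stem ends in a non-nasal consonant (*fahas*, *peroj*, *nuk*).
*otuj* — final consonant /j/ (non-nasal) → -ud → *otujud*.
*vofuham* — final consonant /m/ (a nasal) → -fu → *vofuhamfu*.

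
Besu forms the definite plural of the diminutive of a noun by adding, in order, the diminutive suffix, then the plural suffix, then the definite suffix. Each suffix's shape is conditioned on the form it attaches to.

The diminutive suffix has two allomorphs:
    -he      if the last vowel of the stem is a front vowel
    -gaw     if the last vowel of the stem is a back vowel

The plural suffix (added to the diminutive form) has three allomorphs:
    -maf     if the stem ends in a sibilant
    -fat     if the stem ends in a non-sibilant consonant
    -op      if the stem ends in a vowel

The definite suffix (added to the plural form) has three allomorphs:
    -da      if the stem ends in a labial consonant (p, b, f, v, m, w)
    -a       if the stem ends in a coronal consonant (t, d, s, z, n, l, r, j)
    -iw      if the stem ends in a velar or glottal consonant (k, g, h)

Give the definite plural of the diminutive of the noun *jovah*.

The last vowel of *jovah* is /a/, which is a back vowel, so the diminutive suffix is -gaw, giving *jovahgaw*.
The final sound of the diminutive form *jovahgaw* is /w/, which is a non-sibilant consonant, so the plural suffix is -fat, giving *jovahgawfat*.
The plural form *jovahgawfat*: final consonant = /t/, coronal → -a → *jovahgawfata*.

jovahgawfata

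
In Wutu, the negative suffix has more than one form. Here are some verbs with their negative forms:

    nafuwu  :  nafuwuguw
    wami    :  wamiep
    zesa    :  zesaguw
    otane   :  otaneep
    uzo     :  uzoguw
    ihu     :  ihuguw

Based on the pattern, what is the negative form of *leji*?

The pattern is front/back vowel harmony: -ep when the last vowel of the stem is a front vowel (*wami*, *otane*); -guw when the last vowel of the stem is a back vowel (*nafuwu*, *zesa*, *uzo*, *ihu*).
The last vowel of *leji* is /i/, which is a front vowel, so the suffix is -ep, giving *lejiep*.

lejiep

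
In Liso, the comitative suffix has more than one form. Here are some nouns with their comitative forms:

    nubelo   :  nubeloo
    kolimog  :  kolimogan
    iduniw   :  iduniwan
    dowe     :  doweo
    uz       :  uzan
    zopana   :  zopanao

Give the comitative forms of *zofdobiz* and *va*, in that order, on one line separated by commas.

zofdobizan, vao

The suffix is conditioned by the final sound: -an when the stem ends in a consonant (*kolimog*, *iduniw*, *uz*); -o when the stem ends in a vowel (*nubelo*, *dowe*, *zopana*).
The final sound of *zofdobiz* is /z/, which is a consonant, so the suffix is -an, giving *zofdobizan*.
*va* — final sound /a/ (a vowel) → -o → *vao*.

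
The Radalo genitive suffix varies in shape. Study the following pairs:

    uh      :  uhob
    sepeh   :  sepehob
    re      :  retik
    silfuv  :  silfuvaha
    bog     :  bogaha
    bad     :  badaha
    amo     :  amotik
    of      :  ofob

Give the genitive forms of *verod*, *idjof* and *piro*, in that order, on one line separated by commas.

The suffix is conditioned by the final sound: -ob when the stem ends in a voiceless consonant (*uh*, *sepeh*, *of*); -aha when the stem ends in a voiced consonant (*silfuv*, *bog*, *bad*); -tik when the stem ends in a vowel (*re*, *amo*).
Since the final sound of *verod* is /d/ (a voiced consonant), it takes -aha, giving *verodaha*.
*idjof* — final sound /f/ (a voiceless consonant) → -ob → *idjofob*.
*piro*: final sound = /o/, a vowel → -tik → *pirotik*.

verodaha, idjofob, pirotik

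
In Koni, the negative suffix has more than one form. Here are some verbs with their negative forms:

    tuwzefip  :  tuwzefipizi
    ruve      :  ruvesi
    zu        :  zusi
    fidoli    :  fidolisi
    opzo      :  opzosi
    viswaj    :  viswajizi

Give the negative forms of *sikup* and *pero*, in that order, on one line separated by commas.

sikupizi, perosi

The pattern is consonant vs. vowel: -izi when the stem ends in a consonant (*tuwzefip*, *viswaj*); -si when the stem ends in a vowel (*ruve*, *zu*, *fidoli*, *opzo*).
The final sound of *sikup* is /p/, which is a consonant, so the suffix is -izi, giving *sikupizi*.
*pero* — final sound /o/ (a vowel) → -si → *perosi*.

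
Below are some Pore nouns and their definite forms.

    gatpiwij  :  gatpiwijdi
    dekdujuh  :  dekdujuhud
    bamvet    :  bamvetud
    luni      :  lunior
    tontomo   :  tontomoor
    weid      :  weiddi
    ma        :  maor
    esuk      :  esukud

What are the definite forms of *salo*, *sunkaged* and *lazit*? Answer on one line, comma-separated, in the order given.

saloor, sunkageddi, lazitud

Looking at the final sound of each stem: -ud when the stem ends in a voiceless consonant (*dekdujuh*, *bamvet*, *esuk*); -di when the stem ends in a voiced consonant (*gatpiwij*, *weid*); -or when the stem ends in a vowel (*luni*, *tontomo*, *ma*).
*salo*: final sound = /o/, a vowel → -or → *saloor*.
*sunkaged*: final sound = /d/, a voiced consonant → -di → *sunkageddi*.
*lazit*: final sound = /t/, a voiceless consonant → -ud → *lazitud*.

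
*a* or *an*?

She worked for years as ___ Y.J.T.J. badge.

a

The indefinite article is chosen by the initial *sound* of the following word, not its spelling.
The initialism *Y.J.T.J.* is read letter by letter; the first letter, Y, is pronounced /waɪ/, which begins with a consonant sound.
So the article is *a*: She worked for years as a Y.J.T.J. badge.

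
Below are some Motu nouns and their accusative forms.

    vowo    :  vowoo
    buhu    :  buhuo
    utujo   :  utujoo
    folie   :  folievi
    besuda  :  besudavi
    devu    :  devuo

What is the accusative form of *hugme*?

The pattern is rounding harmony: -o when the last vowel of the stem is a rounded vowel (*vowo*, *buhu*, *utujo*, *devu*); -vi when the last vowel of the stem is an unrounded vowel (*folie*, *besuda*).
The last vowel of *hugme* is /e/, which is an unrounded vowel, so the suffix is -vi, giving *hugmevi*.

hugmevi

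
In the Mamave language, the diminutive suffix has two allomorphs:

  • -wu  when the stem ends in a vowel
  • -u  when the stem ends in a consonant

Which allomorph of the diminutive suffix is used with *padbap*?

*padbap* — final sound /p/ (a consonant) → -u.

-u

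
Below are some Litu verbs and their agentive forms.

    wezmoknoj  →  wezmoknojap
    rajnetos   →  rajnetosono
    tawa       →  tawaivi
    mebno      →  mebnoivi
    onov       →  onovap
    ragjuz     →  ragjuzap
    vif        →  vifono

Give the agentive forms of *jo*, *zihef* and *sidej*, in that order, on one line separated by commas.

joivi, zihefono, sidejap

The suffix is conditioned by the final sound: -ono when the stem ends in a voiceless consonant (*rajnetos*, *vif*); -ap when the stem ends in a voiced consonant (*wezmoknoj*, *onov*, *ragjuz*); -ivi when the stem ends in a vowel (*tawa*, *mebno*).
*jo*: final sound = /o/, a vowel → -ivi → *joivi*.
*zihef*: final sound = /f/, a voiceless consonant → -ono → *zihefono*.
*sidej*: final sound = /j/, a voiced consonant → -ap → *sidejap*.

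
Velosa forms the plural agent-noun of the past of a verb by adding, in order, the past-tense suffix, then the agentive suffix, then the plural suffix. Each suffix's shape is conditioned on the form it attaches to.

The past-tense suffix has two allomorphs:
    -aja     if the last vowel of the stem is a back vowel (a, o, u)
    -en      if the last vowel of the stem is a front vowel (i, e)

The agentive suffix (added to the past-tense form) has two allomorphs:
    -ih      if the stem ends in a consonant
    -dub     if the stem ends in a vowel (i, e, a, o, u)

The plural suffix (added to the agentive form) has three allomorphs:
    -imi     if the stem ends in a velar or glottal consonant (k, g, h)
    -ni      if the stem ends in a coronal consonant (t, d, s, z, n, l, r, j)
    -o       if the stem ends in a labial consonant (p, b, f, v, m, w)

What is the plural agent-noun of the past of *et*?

*et* — last vowel /e/ (a front vowel) → -en → *eten*.
The past-tense form *eten* — final sound /n/ (a consonant) → -ih → *etenih*.
The agentive form *etenih*: final consonant = /h/, velar/glottal → -imi → *etenihimi*.

etenihimi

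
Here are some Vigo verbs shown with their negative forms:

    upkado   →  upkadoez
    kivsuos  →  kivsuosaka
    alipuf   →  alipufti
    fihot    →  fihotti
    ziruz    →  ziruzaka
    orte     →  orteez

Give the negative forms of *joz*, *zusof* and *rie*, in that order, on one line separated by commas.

jozaka, zusofti, rieez

Looking at the final sound of each stem: -aka when the stem ends in a sibilant (*kivsuos*, *ziruz*); -ti when the stem ends in a non-sibilant consonant (*alipuf*, *fihot*); -ez when the stem ends in a vowel (*upkado*, *orte*).
Since the final sound of *joz* is /z/ (a sibilant), it takes -aka, giving *jozaka*.
*zusof* — final sound /f/ (a non-sibilant consonant) → -ti → *zusofti*.
The final sound of *rie* is /e/, which is a vowel, so the suffix is -ez, giving *rieez*.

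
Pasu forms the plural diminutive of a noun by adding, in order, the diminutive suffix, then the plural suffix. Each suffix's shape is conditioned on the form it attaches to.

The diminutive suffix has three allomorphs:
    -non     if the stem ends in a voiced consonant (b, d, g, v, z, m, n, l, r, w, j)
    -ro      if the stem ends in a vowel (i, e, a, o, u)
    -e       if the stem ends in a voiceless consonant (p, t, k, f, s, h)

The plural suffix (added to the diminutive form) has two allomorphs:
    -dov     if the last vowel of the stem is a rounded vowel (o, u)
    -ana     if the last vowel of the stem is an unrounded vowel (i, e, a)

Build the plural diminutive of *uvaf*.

Since the final sound of *uvaf* is /f/ (a voiceless consonant), it takes -e, giving *uvafe*.
The last vowel of the diminutive form *uvafe* is /e/, which is an unrounded vowel, so the plural suffix is -ana, giving *uvafeana*.

uvafeana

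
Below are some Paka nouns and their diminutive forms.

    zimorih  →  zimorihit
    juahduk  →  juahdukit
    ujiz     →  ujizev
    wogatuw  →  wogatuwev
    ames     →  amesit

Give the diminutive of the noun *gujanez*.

gujanezev

The pattern is voicing of the final consonant: -it when the stem ends in a voiceless consonant (*zimorih*, *juahduk*, *ames*); -ev when the stem ends in a voiced consonant (*ujiz*, *wogatuw*).
*gujanez*: final consonant = /z/, voiced → -ev → *gujanezev*.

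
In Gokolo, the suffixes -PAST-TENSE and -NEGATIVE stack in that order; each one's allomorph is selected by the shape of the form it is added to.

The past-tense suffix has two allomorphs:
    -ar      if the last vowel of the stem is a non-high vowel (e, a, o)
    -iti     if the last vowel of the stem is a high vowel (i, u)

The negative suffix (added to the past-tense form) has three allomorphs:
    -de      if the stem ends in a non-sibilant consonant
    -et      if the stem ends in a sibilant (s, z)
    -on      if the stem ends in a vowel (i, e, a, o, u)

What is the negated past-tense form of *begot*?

begotarde

The last vowel of *begot* is /o/, which is a non-high vowel, so the past-tense suffix is -ar, giving *begotar*.
The final sound of the past-tense form *begotar* is /r/, which is a non-sibilant consonant, so the negative suffix is -de, giving *begotarde*.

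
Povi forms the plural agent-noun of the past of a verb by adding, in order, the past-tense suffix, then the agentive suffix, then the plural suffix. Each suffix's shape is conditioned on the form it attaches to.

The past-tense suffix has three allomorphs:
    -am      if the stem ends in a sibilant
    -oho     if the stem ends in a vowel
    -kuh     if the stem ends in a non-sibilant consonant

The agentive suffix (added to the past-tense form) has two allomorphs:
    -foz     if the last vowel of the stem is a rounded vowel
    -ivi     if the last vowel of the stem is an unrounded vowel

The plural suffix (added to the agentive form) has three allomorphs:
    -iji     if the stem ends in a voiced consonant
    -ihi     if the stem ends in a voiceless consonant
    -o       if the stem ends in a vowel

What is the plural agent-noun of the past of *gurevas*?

gurevasamivio

Since the final sound of *gurevas* is /s/ (a sibilant), it takes -am, giving *gurevasam*.
The past-tense form *gurevasam*: last vowel = /a/, an unrounded vowel → -ivi → *gurevasamivi*.
The agentive form *gurevasamivi*: final sound = /i/, a vowel → -o → *gurevasamivio*.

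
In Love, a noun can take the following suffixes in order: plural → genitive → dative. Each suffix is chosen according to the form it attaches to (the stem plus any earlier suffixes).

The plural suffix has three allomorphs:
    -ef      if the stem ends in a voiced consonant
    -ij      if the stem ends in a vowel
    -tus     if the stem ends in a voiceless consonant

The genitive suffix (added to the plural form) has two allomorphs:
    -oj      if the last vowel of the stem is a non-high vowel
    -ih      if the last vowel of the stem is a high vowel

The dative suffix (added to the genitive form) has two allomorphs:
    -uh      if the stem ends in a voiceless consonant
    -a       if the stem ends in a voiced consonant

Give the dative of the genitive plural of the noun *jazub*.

jazubefoja

*jazub* — final sound /b/ (a voiced consonant) → -ef → *jazubef*.
The plural form *jazubef*: last vowel = /e/, a non-high vowel → -oj → *jazubefoj*.
Since the final consonant of the genitive form *jazubefoj* is /j/ (voiced), it takes -a, giving *jazubefoja*.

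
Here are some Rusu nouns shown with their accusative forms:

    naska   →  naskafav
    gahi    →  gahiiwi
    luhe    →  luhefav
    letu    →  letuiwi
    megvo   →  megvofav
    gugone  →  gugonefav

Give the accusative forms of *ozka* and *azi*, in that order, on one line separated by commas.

ozkafav, aziiwi

The suffix is conditioned by the last vowel: -iwi when the last vowel of the stem is a high vowel (*gahi*, *letu*); -fav when the last vowel of the stem is a non-high vowel (*naska*, *luhe*, *megvo*, *gugone*).
The last vowel of *ozka* is /a/, which is a non-high vowel, so the suffix is -fav, giving *ozkafav*.
*azi*: last vowel = /i/, a high vowel → -iwi → *aziiwi*.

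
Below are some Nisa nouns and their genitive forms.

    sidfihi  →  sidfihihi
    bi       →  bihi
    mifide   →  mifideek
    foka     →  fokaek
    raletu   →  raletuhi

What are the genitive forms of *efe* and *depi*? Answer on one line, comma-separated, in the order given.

efeek, depihi

Looking at the last vowel of each stem: -hi when the last vowel of the stem is a high vowel (*sidfihi*, *bi*, *raletu*); -ek when the last vowel of the stem is a non-high vowel (*mifide*, *foka*).
The last vowel of *efe* is /e/, which is a non-high vowel, so the suffix is -ek, giving *efeek*.
*depi* — last vowel /i/ (a high vowel) → -hi → *depihi*.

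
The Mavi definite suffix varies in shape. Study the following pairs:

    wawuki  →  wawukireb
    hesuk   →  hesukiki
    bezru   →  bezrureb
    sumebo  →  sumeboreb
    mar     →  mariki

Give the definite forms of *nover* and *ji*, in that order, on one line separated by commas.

noveriki, jireb

The alternation tracks the final sound of the stem — -iki when the stem ends in a consonant (*hesuk*, *mar*); -reb when the stem ends in a vowel (*wawuki*, *bezru*, *sumebo*).
Since the final sound of *nover* is /r/ (a consonant), it takes -iki, giving *noveriki*.
*ji*: final sound = /i/, a vowel → -reb → *jireb*.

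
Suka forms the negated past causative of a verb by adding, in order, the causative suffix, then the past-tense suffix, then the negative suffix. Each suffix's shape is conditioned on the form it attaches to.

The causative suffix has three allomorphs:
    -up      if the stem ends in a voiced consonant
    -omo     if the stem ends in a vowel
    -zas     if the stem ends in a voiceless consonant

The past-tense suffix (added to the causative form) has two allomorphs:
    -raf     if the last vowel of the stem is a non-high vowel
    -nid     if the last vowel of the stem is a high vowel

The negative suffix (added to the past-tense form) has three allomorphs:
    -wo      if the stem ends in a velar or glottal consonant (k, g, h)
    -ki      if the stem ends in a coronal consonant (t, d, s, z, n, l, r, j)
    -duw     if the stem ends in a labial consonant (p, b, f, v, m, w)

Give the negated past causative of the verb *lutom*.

lutomupnidki

*lutom*: final sound = /m/, a voiced consonant → -up → *lutomup*.
The last vowel of the causative form *lutomup* is /u/, which is a high vowel, so the past-tense suffix is -nid, giving *lutomupnid*.
The past-tense form *lutomupnid*: final consonant = /d/, coronal → -ki → *lutomupnidki*.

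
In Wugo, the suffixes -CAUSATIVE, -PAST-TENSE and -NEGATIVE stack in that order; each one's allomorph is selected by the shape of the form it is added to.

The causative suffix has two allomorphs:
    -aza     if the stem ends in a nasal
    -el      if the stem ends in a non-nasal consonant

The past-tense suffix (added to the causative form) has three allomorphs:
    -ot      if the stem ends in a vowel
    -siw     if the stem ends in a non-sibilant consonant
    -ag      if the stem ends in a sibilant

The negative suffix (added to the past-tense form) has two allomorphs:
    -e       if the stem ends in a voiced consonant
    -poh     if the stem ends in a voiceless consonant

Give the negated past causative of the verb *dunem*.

dunemazaotpoh

*dunem*: final consonant = /m/, a nasal → -aza → *dunemaza*.
The final sound of the causative form *dunemaza* is /a/, which is a vowel, so the past-tense suffix is -ot, giving *dunemazaot*.
The final consonant of the past-tense form *dunemazaot* is /t/, which is voiceless, so the negative suffix is -poh, giving *dunemazaotpoh*.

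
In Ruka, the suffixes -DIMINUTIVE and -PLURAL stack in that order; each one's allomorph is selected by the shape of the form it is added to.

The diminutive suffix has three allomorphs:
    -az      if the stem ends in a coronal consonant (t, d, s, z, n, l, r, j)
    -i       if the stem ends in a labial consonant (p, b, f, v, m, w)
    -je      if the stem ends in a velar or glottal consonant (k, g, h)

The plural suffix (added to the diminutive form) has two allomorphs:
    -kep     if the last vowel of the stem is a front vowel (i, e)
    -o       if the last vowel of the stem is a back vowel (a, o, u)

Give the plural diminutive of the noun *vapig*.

vapigjekep

The final consonant of *vapig* is /g/, which is velar/glottal, so the diminutive suffix is -je, giving *vapigje*.
The last vowel of the diminutive form *vapigje* is /e/, which is a front vowel, so the plural suffix is -kep, giving *vapigjekep*.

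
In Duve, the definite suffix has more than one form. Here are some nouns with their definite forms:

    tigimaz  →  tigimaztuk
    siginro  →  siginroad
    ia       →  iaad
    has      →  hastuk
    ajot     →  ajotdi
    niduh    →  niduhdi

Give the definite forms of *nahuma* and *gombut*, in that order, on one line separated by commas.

The alternation tracks the final sound of the stem — -tuk when the stem ends in a sibilant (*tigimaz*, *has*); -di when the stem ends in a non-sibilant consonant (*ajot*, *niduh*); -ad when the stem ends in a vowel (*siginro*, *ia*).
*nahuma* — final sound /a/ (a vowel) → -ad → *nahumaad*.
Since the final sound of *gombut* is /t/ (a non-sibilant consonant), it takes -di, giving *gombutdi*.

nahumaad, gombutdi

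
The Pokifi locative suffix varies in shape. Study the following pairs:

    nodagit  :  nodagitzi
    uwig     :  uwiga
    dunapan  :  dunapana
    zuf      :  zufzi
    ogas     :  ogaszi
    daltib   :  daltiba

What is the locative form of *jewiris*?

jewiriszi

The pattern is voicing of the final consonant: -zi when the stem ends in a voiceless consonant (*nodagit*, *zuf*, *ogas*); -a when the stem ends in a voiced consonant (*uwig*, *dunapan*, *daltib*).
Since the final consonant of *jewiris* is /s/ (voiceless), it takes -zi, giving *jewiriszi*.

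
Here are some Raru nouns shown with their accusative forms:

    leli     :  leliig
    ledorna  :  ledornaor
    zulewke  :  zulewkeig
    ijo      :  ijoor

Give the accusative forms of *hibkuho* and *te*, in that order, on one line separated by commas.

hibkuhoor, teig

The suffix is conditioned by the last vowel: -ig when the last vowel of the stem is a front vowel (*leli*, *zulewke*); -or when the last vowel of the stem is a back vowel (*ledorna*, *ijo*).
The last vowel of *hibkuho* is /o/, which is a back vowel, so the suffix is -or, giving *hibkuhoor*.
The last vowel of *te* is /e/, which is a front vowel, so the suffix is -ig, giving *teig*.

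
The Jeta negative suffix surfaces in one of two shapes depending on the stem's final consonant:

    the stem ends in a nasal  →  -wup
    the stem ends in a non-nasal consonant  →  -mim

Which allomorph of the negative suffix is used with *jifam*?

-wup

*jifam* — final consonant /m/ (a nasal) → -wup.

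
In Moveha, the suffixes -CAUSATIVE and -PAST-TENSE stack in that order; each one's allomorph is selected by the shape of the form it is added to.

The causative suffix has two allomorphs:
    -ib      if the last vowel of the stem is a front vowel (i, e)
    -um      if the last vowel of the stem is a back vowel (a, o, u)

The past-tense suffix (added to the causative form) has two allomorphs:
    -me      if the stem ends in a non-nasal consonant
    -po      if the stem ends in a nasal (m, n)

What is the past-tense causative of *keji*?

The last vowel of *keji* is /i/, which is a front vowel, so the causative suffix is -ib, giving *kejiib*.
The causative form *kejiib* — final consonant /b/ (non-nasal) → -me → *kejiibme*.

kejiibme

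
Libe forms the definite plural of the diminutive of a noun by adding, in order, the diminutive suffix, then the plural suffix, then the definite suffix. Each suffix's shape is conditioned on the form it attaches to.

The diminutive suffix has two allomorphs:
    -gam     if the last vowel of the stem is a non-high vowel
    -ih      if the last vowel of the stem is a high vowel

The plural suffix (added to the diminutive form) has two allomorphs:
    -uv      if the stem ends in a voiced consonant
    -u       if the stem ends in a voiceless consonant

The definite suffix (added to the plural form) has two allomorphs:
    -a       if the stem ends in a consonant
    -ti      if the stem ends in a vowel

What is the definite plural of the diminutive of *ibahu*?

*ibahu*: last vowel = /u/, a high vowel → -ih → *ibahuih*.
The diminutive form *ibahuih*: final consonant = /h/, voiceless → -u → *ibahuihu*.
The plural form *ibahuihu* — final sound /u/ (a vowel) → -ti → *ibahuihuti*.

ibahuihuti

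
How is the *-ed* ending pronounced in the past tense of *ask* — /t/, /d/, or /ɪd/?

/t/

The stem *ask* ends in a voiceless consonant other than /t/.
The -ed suffix is realized as /ɪd/ after /t, d/; as /t/ after other voiceless consonants; and as /d/ after other voiced sounds.
So -ed on *ask* is pronounced /t/.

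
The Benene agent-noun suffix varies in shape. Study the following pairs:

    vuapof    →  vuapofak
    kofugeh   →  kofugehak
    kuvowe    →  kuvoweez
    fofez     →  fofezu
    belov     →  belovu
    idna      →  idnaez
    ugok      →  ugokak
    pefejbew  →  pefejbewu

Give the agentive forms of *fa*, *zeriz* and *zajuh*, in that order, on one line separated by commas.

faez, zerizu, zajuhak

Looking at the final sound of each stem: -ak when the stem ends in a voiceless consonant (*vuapof*, *kofugeh*, *ugok*); -u when the stem ends in a voiced consonant (*fofez*, *belov*, *pefejbew*); -ez when the stem ends in a vowel (*kuvowe*, *idna*).
*fa* — final sound /a/ (a vowel) → -ez → *faez*.
*zeriz* — final sound /z/ (a voiced consonant) → -u → *zerizu*.
The final sound of *zajuh* is /h/, which is a voiceless consonant, so the suffix is -ak, giving *zajuhak*.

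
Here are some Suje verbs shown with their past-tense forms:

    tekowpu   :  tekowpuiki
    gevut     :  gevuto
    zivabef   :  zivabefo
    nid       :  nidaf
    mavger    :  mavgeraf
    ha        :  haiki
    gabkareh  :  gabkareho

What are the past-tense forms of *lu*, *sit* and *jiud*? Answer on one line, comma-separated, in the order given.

luiki, sito, jiudaf

Looking at the final sound of each stem: -o when the stem ends in a voiceless consonant (*gevut*, *zivabef*, *gabkareh*); -af when the stem ends in a voiced consonant (*nid*, *mavger*); -iki when the stem ends in a vowel (*tekowpu*, *ha*).
*lu* — final sound /u/ (a vowel) → -iki → *luiki*.
Since the final sound of *sit* is /t/ (a voiceless consonant), it takes -o, giving *sito*.
Since the final sound of *jiud* is /d/ (a voiced consonant), it takes -af, giving *jiudaf*.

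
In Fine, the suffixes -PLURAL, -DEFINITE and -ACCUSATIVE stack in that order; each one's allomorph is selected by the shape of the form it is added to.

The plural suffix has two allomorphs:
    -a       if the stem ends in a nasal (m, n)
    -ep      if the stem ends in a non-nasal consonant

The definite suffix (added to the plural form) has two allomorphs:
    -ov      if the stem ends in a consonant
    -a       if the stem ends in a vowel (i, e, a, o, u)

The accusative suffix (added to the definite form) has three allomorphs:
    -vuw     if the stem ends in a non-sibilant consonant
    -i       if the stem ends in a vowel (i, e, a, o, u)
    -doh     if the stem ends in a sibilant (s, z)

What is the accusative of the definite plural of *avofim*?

avofimaai

Since the final consonant of *avofim* is /m/ (a nasal), it takes -a, giving *avofima*.
The final sound of the plural form *avofima* is /a/, which is a vowel, so the definite suffix is -a, giving *avofimaa*.
The definite form *avofimaa*: final sound = /a/, a vowel → -i → *avofimaai*.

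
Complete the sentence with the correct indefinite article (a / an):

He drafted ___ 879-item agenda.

The indefinite article is chosen by the initial *sound* of the following word, not its spelling.
The number *879* is spoken "eight hundred …", beginning with /eɪt/ — a vowel sound.
So the article is *an*: He drafted an 879-item agenda.

an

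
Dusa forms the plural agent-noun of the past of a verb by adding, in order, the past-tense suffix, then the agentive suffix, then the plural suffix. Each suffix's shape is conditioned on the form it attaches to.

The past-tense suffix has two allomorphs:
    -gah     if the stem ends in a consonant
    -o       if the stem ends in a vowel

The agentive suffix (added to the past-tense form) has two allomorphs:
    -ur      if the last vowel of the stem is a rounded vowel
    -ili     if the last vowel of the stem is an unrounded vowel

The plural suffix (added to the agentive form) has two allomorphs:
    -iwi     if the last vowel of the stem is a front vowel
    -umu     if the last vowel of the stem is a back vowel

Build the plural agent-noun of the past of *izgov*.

The final sound of *izgov* is /v/, which is a consonant, so the past-tense suffix is -gah, giving *izgovgah*.
Since the last vowel of the past-tense form *izgovgah* is /a/ (an unrounded vowel), it takes -ili, giving *izgovgahili*.
The agentive form *izgovgahili*: last vowel = /i/, a front vowel → -iwi → *izgovgahiliiwi*.

izgovgahiliiwi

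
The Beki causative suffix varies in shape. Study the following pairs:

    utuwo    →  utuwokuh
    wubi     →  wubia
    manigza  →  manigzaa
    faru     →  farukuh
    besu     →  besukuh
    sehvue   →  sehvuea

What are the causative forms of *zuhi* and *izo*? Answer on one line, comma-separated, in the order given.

zuhia, izokuh

The suffix is conditioned by the last vowel: -kuh when the last vowel of the stem is a rounded vowel (*utuwo*, *faru*, *besu*); -a when the last vowel of the stem is an unrounded vowel (*wubi*, *manigza*, *sehvue*).
Since the last vowel of *zuhi* is /i/ (an unrounded vowel), it takes -a, giving *zuhia*.
*izo* — last vowel /o/ (a rounded vowel) → -kuh → *izokuh*.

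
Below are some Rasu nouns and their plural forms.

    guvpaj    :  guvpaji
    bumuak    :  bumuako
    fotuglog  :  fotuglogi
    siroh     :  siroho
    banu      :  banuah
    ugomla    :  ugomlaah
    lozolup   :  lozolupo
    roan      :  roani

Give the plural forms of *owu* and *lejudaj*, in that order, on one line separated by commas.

The suffix is conditioned by the final sound: -o when the stem ends in a voiceless consonant (*bumuak*, *siroh*, *lozolup*); -i when the stem ends in a voiced consonant (*guvpaj*, *fotuglog*, *roan*); -ah when the stem ends in a vowel (*banu*, *ugomla*).
The final sound of *owu* is /u/, which is a vowel, so the suffix is -ah, giving *owuah*.
The final sound of *lejudaj* is /j/, which is a voiced consonant, so the suffix is -i, giving *lejudaji*.

owuah, lejudaji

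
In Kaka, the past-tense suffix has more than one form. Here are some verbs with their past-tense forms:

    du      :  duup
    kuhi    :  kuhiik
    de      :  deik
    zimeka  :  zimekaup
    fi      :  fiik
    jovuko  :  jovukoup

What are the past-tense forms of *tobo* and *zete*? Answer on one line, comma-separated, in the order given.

toboup, zeteik

The alternation tracks the last vowel of the stem — -ik when the last vowel of the stem is a front vowel (*kuhi*, *de*, *fi*); -up when the last vowel of the stem is a back vowel (*du*, *zimeka*, *jovuko*).
The last vowel of *tobo* is /o/, which is a back vowel, so the suffix is -up, giving *toboup*.
Since the last vowel of *zete* is /e/ (a front vowel), it takes -ik, giving *zeteik*.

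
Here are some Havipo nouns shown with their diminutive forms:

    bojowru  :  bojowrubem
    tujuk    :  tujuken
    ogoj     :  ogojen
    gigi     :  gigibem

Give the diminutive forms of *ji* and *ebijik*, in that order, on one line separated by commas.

The alternation tracks the final sound of the stem — -en when the stem ends in a consonant (*tujuk*, *ogoj*); -bem when the stem ends in a vowel (*bojowru*, *gigi*).
*ji*: final sound = /i/, a vowel → -bem → *jibem*.
*ebijik* — final sound /k/ (a consonant) → -en → *ebijiken*.

jibem, ebijiken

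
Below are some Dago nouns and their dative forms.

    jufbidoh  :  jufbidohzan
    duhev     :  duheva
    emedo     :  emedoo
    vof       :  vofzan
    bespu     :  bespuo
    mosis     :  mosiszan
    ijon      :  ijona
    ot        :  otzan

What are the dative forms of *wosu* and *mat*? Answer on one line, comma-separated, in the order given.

The alternation tracks the final sound of the stem — -zan when the stem ends in a voiceless consonant (*jufbidoh*, *vof*, *mosis*, *ot*); -a when the stem ends in a voiced consonant (*duhev*, *ijon*); -o when the stem ends in a vowel (*emedo*, *bespu*).
*wosu* — final sound /u/ (a vowel) → -o → *wosuo*.
The final sound of *mat* is /t/, which is a voiceless consonant, so the suffix is -zan, giving *matzan*.

wosuo, matzan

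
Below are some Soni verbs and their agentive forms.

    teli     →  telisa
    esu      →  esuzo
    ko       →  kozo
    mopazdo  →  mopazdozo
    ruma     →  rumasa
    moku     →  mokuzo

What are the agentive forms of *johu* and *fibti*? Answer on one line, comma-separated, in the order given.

Looking at the last vowel of each stem: -zo when the last vowel of the stem is a rounded vowel (*esu*, *ko*, *mopazdo*, *moku*); -sa when the last vowel of the stem is an unrounded vowel (*teli*, *ruma*).
*johu*: last vowel = /u/, a rounded vowel → -zo → *johuzo*.
*fibti*: last vowel = /i/, an unrounded vowel → -sa → *fibtisa*.

johuzo, fibtisa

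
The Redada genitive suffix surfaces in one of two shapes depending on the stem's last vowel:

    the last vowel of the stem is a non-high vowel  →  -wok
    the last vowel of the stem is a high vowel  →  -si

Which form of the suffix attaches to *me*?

-wok

The last vowel of *me* is /e/, which is a non-high vowel, so the suffix is -wok.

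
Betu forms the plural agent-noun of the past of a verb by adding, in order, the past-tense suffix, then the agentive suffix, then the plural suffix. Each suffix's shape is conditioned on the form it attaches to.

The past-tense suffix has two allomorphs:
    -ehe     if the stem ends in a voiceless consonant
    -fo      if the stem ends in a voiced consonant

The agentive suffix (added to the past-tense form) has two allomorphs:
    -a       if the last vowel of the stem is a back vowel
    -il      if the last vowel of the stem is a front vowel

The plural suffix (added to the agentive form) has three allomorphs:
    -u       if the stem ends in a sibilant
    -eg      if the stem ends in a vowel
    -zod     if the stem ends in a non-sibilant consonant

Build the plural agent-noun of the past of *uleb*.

*uleb* — final consonant /b/ (voiced) → -fo → *ulebfo*.
The past-tense form *ulebfo* — last vowel /o/ (a back vowel) → -a → *ulebfoa*.
Since the final sound of the agentive form *ulebfoa* is /a/ (a vowel), it takes -eg, giving *ulebfoaeg*.

ulebfoaeg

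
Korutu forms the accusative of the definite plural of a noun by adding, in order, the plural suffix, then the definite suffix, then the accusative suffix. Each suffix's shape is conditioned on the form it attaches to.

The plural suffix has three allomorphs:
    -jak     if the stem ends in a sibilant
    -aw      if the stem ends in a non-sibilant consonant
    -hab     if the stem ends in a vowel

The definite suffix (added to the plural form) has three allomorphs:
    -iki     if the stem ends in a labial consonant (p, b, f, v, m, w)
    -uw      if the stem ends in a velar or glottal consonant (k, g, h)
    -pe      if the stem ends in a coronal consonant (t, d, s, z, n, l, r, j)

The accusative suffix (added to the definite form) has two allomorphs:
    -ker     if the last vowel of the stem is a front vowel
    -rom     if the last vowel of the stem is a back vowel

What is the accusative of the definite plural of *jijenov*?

jijenovawikiker

The final sound of *jijenov* is /v/, which is a non-sibilant consonant, so the plural suffix is -aw, giving *jijenovaw*.
The plural form *jijenovaw* — final consonant /w/ (labial) → -iki → *jijenovawiki*.
The definite form *jijenovawiki* — last vowel /i/ (a front vowel) → -ker → *jijenovawikiker*.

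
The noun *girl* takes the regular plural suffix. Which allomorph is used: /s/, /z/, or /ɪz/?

/z/

The stem *girl* ends in a voiced non-sibilant sound.
The plural suffix surfaces as /ɪz/ after sibilants, /s/ after other voiceless consonants, and /z/ after other voiced sounds.
So the plural -s on *girl* is pronounced /z/.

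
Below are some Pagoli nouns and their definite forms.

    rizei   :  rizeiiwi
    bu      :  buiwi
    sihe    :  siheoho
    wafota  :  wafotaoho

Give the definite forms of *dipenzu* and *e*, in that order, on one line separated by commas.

The alternation tracks the last vowel of the stem — -iwi when the last vowel of the stem is a high vowel (*rizei*, *bu*); -oho when the last vowel of the stem is a non-high vowel (*sihe*, *wafota*).
*dipenzu*: last vowel = /u/, a high vowel → -iwi → *dipenzuiwi*.
*e* — last vowel /e/ (a non-high vowel) → -oho → *eoho*.

dipenzuiwi, eoho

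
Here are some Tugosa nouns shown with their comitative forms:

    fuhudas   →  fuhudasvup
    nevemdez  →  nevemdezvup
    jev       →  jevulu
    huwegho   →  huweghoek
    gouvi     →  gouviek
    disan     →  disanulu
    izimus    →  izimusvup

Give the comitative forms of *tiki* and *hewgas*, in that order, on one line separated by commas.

tikiek, hewgasvup

The suffix is conditioned by the final sound: -vup when the stem ends in a sibilant (*fuhudas*, *nevemdez*, *izimus*); -ulu when the stem ends in a non-sibilant consonant (*jev*, *disan*); -ek when the stem ends in a vowel (*huwegho*, *gouvi*).
Since the final sound of *tiki* is /i/ (a vowel), it takes -ek, giving *tikiek*.
*hewgas* — final sound /s/ (a sibilant) → -vup → *hewgasvup*.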